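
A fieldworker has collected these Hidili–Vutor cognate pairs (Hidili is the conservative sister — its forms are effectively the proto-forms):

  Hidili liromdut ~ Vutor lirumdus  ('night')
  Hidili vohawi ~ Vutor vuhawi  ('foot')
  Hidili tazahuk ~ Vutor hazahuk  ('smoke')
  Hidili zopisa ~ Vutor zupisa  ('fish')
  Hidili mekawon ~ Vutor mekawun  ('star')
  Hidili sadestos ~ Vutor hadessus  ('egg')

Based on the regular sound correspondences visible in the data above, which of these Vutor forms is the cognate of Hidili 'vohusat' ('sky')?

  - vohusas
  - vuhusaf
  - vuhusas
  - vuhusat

vuhusas

vohawi ~ vuhawi, sadestos ~ hadessus — Hidili o corresponds to Vutor u after a consonant, before a consonant other than r, m, n, p, b, f, v.
liromdut ~ lirumdus — Hidili t corresponds to Vutor s word-finally.
Applying these to Hidili 'vohusat':
  vohusat → vuhusat   (o→u after a consonant, before a consonant other than r, m, n, p, b, f, v)
  vuhusat → vuhusas   (t→s word-finally)
So the Vutor cognate is 'vuhusas'.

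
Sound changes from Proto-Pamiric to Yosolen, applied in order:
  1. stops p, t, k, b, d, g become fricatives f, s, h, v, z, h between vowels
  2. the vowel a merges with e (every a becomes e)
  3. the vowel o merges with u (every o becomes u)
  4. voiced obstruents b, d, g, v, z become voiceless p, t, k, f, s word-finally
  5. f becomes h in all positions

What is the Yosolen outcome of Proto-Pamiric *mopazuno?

muhezunu

Yosolen: start from *mopazuno.
  rule 1 (intervocalic lenition): mopazuno → mofazuno
  rule 2 (vowel merger): mofazuno → mofezuno
  rule 3 (vowel merger): mofezuno → mufezunu
  rule 4: no change — mufezunu
  rule 5 (unconditioned shift): mufezunu → muhezunu
  ⇒ Yosolen muhezunu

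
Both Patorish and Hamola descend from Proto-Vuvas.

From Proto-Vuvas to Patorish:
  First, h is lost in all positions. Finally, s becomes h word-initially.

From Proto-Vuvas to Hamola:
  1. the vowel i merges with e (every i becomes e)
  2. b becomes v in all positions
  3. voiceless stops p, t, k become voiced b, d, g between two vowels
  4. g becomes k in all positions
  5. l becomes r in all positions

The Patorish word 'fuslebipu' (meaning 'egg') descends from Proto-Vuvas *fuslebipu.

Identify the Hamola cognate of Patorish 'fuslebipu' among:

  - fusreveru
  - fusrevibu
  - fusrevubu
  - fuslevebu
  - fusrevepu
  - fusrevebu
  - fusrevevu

fusrevebu

Hamola: start from *fuslebipu.
  rule 1 (vowel merger): fuslebipu → fuslebepu
  rule 2 (unconditioned shift): fuslebepu → fuslevepu
  rule 3 (intervocalic voicing): fuslevepu → fuslevebu
  rule 4: no change — fuslevebu
  rule 5 (unconditioned shift): fuslevebu → fusrevebu
  ⇒ Hamola fusrevebu
Only 'fusrevebu' matches the regular Hamola development of *fuslebipu.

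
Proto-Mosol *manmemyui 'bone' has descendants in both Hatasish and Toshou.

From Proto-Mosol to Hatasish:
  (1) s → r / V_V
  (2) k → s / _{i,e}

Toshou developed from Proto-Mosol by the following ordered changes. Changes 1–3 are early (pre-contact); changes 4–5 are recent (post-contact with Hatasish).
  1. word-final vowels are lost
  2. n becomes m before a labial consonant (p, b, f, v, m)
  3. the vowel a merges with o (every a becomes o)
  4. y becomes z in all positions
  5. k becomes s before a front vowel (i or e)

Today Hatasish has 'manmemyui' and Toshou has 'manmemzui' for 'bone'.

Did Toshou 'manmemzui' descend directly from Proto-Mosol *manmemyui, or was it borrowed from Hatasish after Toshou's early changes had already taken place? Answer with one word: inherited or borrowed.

borrowed

If inherited, *manmemyui would pass through all of Toshou's changes:
Toshou: *manmemyui > manmemyu > mammemyu > mommemyu > mommemzu  (by apocope, nasal place assimilation, vowel merger, unconditioned shift)
If borrowed from Hatasish 'manmemyui' after the early changes, it would undergo only the recent ones:
  rule 4 (unconditioned shift): manmemyui → manmemzui
  rule 5 (palatalisation): no change (manmemzui)
  ⇒ as a loan: manmemzui
Toshou 'manmemzui' matches the loan outcome 'manmemzui', not the inherited 'mommemzu' — it skipped the early Toshou changes, so it was borrowed from Hatasish.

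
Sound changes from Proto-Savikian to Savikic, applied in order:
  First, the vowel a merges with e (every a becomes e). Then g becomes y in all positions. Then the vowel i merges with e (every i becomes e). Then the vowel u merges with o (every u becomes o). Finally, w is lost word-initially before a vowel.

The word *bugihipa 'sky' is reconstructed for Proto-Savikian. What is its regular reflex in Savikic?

boyehepe

Savikic: *bugihipa > bugihipe > buyihipe > buyehepe > boyehepe  (by vowel merger, unconditioned shift, vowel merger, vowel merger)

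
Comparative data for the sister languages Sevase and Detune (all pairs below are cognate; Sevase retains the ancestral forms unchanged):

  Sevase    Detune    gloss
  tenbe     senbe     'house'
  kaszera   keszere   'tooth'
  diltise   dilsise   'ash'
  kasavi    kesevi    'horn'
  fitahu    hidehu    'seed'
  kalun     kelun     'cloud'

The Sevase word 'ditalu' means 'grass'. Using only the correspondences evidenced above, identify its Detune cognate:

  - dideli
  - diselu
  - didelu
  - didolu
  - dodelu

didelu

fitahu ~ hidehu — Sevase t corresponds to Detune d between vowels (before a back vowel).
kaszera ~ keszere, kasavi ~ kesevi — Sevase a corresponds to Detune e after a consonant, before a consonant other than r, m, n, p, b, f, v.
Applying these to Sevase 'ditalu':
  ditalu → didalu   (t→d between vowels (before a back vowel))
  didalu → didelu   (a→e after a consonant, before a consonant other than r, m, n, p, b, f, v)
So the Detune cognate is 'didelu'.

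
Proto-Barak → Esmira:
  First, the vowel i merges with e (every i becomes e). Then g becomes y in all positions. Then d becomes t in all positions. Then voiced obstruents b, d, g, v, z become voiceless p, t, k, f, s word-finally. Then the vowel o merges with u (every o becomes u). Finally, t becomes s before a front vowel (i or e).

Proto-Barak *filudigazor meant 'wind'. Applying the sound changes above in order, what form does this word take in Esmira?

Esmira: *filudigazor > feludegazor > feludeyazor > feluteyazor > feluteyazur > feluseyazur  (by vowel merger, unconditioned shift, unconditioned shift, vowel merger, palatalisation)

feluseyazur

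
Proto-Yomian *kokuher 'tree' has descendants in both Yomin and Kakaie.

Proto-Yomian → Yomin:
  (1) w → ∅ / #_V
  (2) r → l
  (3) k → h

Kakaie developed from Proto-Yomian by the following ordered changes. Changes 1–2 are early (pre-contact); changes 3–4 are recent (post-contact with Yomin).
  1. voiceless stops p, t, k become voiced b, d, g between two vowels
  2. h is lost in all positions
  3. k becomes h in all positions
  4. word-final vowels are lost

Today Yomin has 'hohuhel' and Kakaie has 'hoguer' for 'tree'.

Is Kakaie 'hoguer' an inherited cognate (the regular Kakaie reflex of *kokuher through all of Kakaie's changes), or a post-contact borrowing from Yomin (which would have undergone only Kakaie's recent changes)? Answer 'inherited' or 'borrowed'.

inherited

If inherited, *kokuher would pass through all of Kakaie's changes:
Kakaie: *kokuher
  kokuher → koguher   [intervocalic voicing]
  koguher → koguer   [h-loss]
  koguer → hoguer   [unconditioned shift]
  hoguer (rule 4 does not apply)
  giving Kakaie hoguer.
If borrowed from Yomin 'hohuhel' after the early changes, it would undergo only the recent ones:
  rule 3 (unconditioned shift): no change (hohuhel)
  rule 4 (apocope): no change (hohuhel)
  ⇒ as a loan: hohuhel
Kakaie 'hoguer' matches the inherited outcome exactly, so it is an inherited cognate, not a loan.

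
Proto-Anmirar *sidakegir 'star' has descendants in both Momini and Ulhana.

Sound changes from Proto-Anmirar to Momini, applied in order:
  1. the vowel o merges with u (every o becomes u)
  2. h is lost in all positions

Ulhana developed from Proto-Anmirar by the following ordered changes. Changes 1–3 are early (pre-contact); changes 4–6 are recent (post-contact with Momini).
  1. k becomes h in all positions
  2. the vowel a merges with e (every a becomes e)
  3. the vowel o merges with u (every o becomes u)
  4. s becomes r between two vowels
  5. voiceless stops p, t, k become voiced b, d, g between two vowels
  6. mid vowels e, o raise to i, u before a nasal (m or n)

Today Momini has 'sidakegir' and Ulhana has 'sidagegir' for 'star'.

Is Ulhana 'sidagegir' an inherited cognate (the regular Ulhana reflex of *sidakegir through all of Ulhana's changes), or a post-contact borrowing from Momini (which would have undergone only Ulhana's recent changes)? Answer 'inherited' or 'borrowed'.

If inherited, *sidakegir would pass through all of Ulhana's changes:
Ulhana: start from *sidakegir.
  rule 1 (unconditioned shift): sidakegir → sidahegir
  rule 2 (vowel merger): sidahegir → sidehegir
  rule 3: no change — sidehegir
  rule 4: no change — sidehegir
  rule 5: no change — sidehegir
  rule 6: no change — sidehegir
  ⇒ Ulhana sidehegir
If borrowed from Momini 'sidakegir' after the early changes, it would undergo only the recent ones:
  rule 4 (rhotacism): no change (sidakegir)
  rule 5 (intervocalic voicing): sidakegir → sidagegir
  rule 6 (pre-nasal raising): no change (sidagegir)
  ⇒ as a loan: sidagegir
Ulhana 'sidagegir' matches the loan outcome 'sidagegir', not the inherited 'sidehegir' — it skipped the early Ulhana changes, so it was borrowed from Momini.

borrowed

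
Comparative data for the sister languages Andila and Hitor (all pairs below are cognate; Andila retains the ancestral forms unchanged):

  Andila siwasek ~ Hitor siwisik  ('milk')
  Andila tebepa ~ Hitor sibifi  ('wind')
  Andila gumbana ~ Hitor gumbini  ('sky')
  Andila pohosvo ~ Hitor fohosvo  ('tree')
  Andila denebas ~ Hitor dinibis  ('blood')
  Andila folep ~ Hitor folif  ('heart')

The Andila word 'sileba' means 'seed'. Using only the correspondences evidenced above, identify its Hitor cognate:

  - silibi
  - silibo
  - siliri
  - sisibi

tebepa ~ sibifi, denebas ~ dinibis — Andila e corresponds to Hitor i after a consonant, before a labial obstruent.
tebepa ~ sibifi, gumbana ~ gumbini — Andila a corresponds to Hitor i word-finally.
Applying these to Andila 'sileba':
  sileba → siliba   (e→i after a consonant, before a labial obstruent)
  siliba → silibi   (a→i word-finally)
So the Hitor cognate is 'silibi'.

silibi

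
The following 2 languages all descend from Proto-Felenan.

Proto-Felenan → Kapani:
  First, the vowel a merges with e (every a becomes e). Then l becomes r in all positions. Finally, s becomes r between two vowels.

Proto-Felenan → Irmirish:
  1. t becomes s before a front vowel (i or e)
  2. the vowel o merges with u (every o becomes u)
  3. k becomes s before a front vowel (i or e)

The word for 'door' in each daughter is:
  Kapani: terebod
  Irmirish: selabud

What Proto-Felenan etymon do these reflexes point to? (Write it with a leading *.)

*telabod

Position 3: Kapani has r, Irmirish has l. Irmirish preserves l here (none of its changes turn any other segment into l), so the proto-segment is *l.
Position 1: Kapani has t, Irmirish has s. Kapani preserves t here (none of its changes turn any other segment into t), so the proto-segment is *t.
Verify the candidate proto-form against each daughter:
Kapani: *telabod > telebod > terebod  (by vowel merger, unconditioned shift)
Irmirish: *telabod > selabod > selabud  (by palatalisation, vowel merger)
No other proto-form is consistent with every reflex, so the reconstruction is *telabod.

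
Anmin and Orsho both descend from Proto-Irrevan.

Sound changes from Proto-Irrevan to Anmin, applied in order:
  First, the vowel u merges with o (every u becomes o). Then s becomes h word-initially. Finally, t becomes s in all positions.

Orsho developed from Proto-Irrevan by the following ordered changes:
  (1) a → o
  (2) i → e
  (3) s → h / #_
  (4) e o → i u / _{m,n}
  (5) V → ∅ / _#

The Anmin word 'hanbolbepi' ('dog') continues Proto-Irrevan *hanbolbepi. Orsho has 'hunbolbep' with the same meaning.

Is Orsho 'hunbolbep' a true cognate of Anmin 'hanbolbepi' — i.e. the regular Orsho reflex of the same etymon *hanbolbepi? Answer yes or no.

yes

Derive the expected Orsho reflex of *hanbolbepi:
Orsho: *hanbolbepi
  hanbolbepi → honbolbepi   [vowel merger]
  honbolbepi → honbolbepe   [vowel merger]
  honbolbepe (rule 3 does not apply)
  honbolbepe → hunbolbepe   [pre-nasal raising]
  hunbolbepe → hunbolbep   [apocope]
  giving Orsho hunbolbep.
Orsho 'hunbolbep' matches the regular reflex exactly, so the pair is cognate.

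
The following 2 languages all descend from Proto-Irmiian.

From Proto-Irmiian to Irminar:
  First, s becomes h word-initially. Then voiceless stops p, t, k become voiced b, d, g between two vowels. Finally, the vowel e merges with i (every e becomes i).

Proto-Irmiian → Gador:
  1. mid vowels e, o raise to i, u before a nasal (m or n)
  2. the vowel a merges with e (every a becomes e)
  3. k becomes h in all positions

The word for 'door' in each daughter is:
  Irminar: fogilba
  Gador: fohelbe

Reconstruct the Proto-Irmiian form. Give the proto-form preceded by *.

*fokelba

Position 7: Irminar has a, Gador has e. Irminar preserves a here (none of its changes turn any other segment into a), so the proto-segment is *a.
Position 4: Irminar has i, Gador has e. Taking the neighbouring segments as reconstructed: Irminar i could go back to *e or *i; Gador e could go back to *a or *e — the one source consistent with every daughter is *e.
Position 3: Irminar has g, Gador has h. Taking the neighbouring segments as reconstructed: Irminar g could go back to *k or *g; Gador h could go back to *k or *h — the one source consistent with every daughter is *k.
This points to *fokelba. Verify forward in each daughter:
Irminar: *fokelba
  fokelba (rule 1 does not apply)
  fokelba → fogelba   [intervocalic voicing]
  fogelba → fogilba   [vowel merger]
  giving Irminar fogilba.
Gador: *fokelba > fokelbe > fohelbe  (by vowel merger, unconditioned shift)
No other proto-form is consistent with every reflex, so the reconstruction is *fokelba.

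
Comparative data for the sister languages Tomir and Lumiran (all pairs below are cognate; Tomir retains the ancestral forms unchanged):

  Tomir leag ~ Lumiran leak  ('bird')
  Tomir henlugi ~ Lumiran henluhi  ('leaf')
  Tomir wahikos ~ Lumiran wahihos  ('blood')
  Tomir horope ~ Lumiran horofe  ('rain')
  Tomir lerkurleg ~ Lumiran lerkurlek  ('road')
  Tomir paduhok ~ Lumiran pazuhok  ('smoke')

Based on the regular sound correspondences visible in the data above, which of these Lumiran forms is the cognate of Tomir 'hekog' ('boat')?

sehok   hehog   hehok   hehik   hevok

wahikos ~ wahihos — Tomir k corresponds to Lumiran h between vowels (before a back vowel).
leag ~ leak, lerkurleg ~ lerkurlek — Tomir g corresponds to Lumiran k word-finally.
Applying these to Tomir 'hekog':
  hekog → hehog   (k→h between vowels (before a back vowel))
  hehog → hehok   (g→k word-finally)
So the Lumiran cognate is 'hehok'.

hehok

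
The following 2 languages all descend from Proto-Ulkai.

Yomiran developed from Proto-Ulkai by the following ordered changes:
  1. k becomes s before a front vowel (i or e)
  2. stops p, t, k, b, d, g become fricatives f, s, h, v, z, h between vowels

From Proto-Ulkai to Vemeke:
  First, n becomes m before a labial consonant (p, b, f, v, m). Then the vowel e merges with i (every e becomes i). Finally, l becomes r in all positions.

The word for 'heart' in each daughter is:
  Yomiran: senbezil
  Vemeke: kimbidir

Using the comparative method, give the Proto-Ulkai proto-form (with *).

*kenbedil

Position 2: Yomiran has e, Vemeke has i. Yomiran preserves e here (none of its changes turn any other segment into e), so the proto-segment is *e.
Position 6: Yomiran has z, Vemeke has d. Vemeke preserves d here (none of its changes turn any other segment into d), so the proto-segment is *d.
Position 3: Yomiran has n, Vemeke has m. Yomiran preserves n here (none of its changes turn any other segment into n), so the proto-segment is *n.
This points to *kenbedil. Verify forward in each daughter:
Yomiran: *kenbedil > senbedil > senbezil  (by palatalisation, intervocalic lenition)
Vemeke: *kenbedil
  kenbedil → kembedil   [nasal place assimilation]
  kembedil → kimbidil   [vowel merger]
  kimbidil → kimbidir   [unconditioned shift]
  giving Vemeke kimbidir.
*kenbedil is the unique common source.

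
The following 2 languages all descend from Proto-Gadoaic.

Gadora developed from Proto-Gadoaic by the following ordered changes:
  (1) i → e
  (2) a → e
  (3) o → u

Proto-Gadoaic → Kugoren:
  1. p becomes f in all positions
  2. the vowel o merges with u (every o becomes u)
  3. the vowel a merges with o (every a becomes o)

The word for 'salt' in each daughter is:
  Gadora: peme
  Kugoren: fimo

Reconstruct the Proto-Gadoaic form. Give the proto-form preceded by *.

*pima

Position 2: Gadora has e, Kugoren has i. Kugoren preserves i here (none of its changes turn any other segment into i), so the proto-segment is *i.
Position 4: Gadora has e, Kugoren has o. In Kugoren, o can only continue *a, so the proto-segment is *a.
Position 1: Gadora has p, Kugoren has f. Gadora preserves p here (none of its changes turn any other segment into p), so the proto-segment is *p.
Continuing position by position gives *pima; check it forward:
Gadora: start from *pima.
  rule 1 (vowel merger): pima → pema
  rule 2 (vowel merger): pema → peme
  rule 3: no change — peme
  ⇒ Gadora peme
Kugoren: *pima > fima > fimo  (by unconditioned shift, vowel merger)
*pima is the unique common source.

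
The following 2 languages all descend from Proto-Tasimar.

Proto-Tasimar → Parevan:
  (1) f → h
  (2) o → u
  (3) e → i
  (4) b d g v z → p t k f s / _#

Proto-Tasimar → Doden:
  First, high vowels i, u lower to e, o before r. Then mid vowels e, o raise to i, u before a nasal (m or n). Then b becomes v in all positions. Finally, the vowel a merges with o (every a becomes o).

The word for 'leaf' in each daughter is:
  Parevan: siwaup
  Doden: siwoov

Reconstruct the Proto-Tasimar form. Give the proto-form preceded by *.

*siwaob

Position 4: Parevan has a, Doden has o. Parevan preserves a here (none of its changes turn any other segment into a), so the proto-segment is *a.
Position 6: Parevan has p, Doden has v. Taking the neighbouring segments as reconstructed: Parevan p could go back to *p or *b; Doden v could go back to *b or *v — the one source consistent with every daughter is *b.
Position 5: Parevan has u, Doden has o. Taking the neighbouring segments as reconstructed: Parevan u could go back to *o or *u; Doden o could go back to *a or *o — the one source consistent with every daughter is *o.
Verify the candidate proto-form against each daughter:
Parevan: *siwaob > siwaub > siwaup  (by vowel merger, final devoicing)
Doden: *siwaob > siwaov > siwoov  (by unconditioned shift, vowel merger)
*siwaob is the unique common source.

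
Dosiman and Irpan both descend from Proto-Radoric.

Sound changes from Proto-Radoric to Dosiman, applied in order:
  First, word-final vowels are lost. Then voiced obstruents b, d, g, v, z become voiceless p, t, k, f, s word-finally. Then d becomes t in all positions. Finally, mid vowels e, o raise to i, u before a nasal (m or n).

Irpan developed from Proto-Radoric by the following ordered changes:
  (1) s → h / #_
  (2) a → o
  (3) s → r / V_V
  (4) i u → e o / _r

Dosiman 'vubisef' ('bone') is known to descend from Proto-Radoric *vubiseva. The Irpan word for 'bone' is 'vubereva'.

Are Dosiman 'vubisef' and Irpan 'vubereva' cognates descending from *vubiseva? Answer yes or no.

Derive the expected Irpan reflex of *vubiseva:
Irpan: *vubiseva > vubisevo > vubirevo > vuberevo  (by vowel merger, rhotacism, pre-rhotic lowering)
The regular Irpan reflex would be 'vuberevo', but the attested form is 'vubereva'. The correspondence is irregular, so they are not cognates (the Irpan form has a different source).

no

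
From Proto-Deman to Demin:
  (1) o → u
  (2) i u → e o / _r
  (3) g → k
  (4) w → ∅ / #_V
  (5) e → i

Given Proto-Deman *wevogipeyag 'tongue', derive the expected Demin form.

ivukipiyak

Demin: start from *wevogipeyag.
  rule 1 (vowel merger): wevogipeyag → wevugipeyag
  rule 2: no change — wevugipeyag
  rule 3 (unconditioned shift): wevugipeyag → wevukipeyak
  rule 4 (glide loss): wevukipeyak → evukipeyak
  rule 5 (vowel merger): evukipeyak → ivukipiyak
  ⇒ Demin ivukipiyak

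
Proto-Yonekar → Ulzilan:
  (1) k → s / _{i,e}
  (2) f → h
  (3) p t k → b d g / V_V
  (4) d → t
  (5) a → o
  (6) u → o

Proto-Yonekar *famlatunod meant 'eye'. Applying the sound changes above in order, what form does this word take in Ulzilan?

homlotonot

Ulzilan: start from *famlatunod.
  rule 1: no change — famlatunod
  rule 2 (unconditioned shift): famlatunod → hamlatunod
  rule 3 (intervocalic voicing): hamlatunod → hamladunod
  rule 4 (unconditioned shift): hamladunod → hamlatunot
  rule 5 (vowel merger): hamlatunot → homlotunot
  rule 6 (vowel merger): homlotunot → homlotonot
  ⇒ Ulzilan homlotonot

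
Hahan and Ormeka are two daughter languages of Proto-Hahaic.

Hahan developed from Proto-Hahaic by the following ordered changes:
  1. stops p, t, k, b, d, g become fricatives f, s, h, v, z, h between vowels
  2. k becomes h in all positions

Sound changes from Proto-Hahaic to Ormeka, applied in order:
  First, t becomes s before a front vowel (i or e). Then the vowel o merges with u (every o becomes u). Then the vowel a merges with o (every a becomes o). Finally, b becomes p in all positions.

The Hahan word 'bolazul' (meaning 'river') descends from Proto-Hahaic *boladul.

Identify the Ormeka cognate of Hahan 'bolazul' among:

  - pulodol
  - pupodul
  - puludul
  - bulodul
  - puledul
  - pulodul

Ormeka: *boladul > buladul > bulodul > pulodul  (by vowel merger, vowel merger, unconditioned shift)
Among the options, 'pulodul' alone shows every Ormeka change applied in order.

pulodul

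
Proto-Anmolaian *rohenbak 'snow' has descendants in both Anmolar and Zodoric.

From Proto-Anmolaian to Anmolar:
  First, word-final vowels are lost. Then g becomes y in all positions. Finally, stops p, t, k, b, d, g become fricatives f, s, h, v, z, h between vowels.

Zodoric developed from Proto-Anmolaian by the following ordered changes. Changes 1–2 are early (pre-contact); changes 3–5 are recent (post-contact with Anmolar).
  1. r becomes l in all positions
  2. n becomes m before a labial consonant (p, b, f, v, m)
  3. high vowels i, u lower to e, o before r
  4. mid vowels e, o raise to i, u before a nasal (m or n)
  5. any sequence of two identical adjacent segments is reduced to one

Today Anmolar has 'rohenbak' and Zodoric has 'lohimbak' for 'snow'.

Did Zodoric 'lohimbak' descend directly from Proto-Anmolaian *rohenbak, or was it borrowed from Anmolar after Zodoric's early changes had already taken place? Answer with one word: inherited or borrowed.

If inherited, *rohenbak would pass through all of Zodoric's changes:
Zodoric: *rohenbak
  rohenbak → lohenbak   [unconditioned shift]
  lohenbak → lohembak   [nasal place assimilation]
  lohembak (rule 3 does not apply)
  lohembak → lohimbak   [pre-nasal raising]
  lohimbak (rule 5 does not apply)
  giving Zodoric lohimbak.
If borrowed from Anmolar 'rohenbak' after the early changes, it would undergo only the recent ones:
  rule 3 (pre-rhotic lowering): no change (rohenbak)
  rule 4 (pre-nasal raising): rohenbak → rohinbak
  rule 5 (degemination): no change (rohinbak)
  ⇒ as a loan: rohinbak
Zodoric 'lohimbak' matches the inherited outcome exactly, so it is an inherited cognate, not a loan.

inherited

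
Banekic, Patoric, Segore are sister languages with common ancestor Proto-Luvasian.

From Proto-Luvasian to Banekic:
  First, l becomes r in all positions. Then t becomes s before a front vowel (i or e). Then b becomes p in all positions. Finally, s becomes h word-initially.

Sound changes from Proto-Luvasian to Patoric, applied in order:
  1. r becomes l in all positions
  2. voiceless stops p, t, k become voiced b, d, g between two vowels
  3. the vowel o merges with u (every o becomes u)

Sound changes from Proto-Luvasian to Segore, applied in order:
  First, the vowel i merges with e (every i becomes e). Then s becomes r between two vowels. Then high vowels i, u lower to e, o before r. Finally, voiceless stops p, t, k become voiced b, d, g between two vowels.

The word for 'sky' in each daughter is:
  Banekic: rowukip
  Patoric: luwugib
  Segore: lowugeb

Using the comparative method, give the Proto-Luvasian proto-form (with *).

Position 1: Banekic has r, Patoric has l, Segore has l. Segore preserves l here (none of its changes turn any other segment into l), so the proto-segment is *l.
Position 2: Banekic has o, Patoric has u, Segore has o. Banekic preserves o here (none of its changes turn any other segment into o), so the proto-segment is *o.
This points to *lowukib. Verify forward in each daughter:
Banekic: *lowukib
  lowukib → rowukib   [unconditioned shift]
  rowukib (rule 2 does not apply)
  rowukib → rowukip   [unconditioned shift]
  rowukip (rule 4 does not apply)
  giving Banekic rowukip.
Patoric: *lowukib > lowugib > luwugib  (by intervocalic voicing, vowel merger)
Segore: *lowukib > lowukeb > lowugeb  (by vowel merger, intervocalic voicing)
Only *lowukib yields all of Banekic rowukip, Patoric luwugib, Segore lowugeb.

*lowukib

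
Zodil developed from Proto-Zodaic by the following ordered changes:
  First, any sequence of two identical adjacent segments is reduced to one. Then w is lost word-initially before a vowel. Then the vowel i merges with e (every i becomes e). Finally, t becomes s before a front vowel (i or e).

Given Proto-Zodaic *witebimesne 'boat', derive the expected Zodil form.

Zodil: start from *witebimesne.
  rule 1: no change — witebimesne
  rule 2 (glide loss): witebimesne → itebimesne
  rule 3 (vowel merger): itebimesne → etebemesne
  rule 4 (palatalisation): etebemesne → esebemesne
  ⇒ Zodil esebemesne

esebemesne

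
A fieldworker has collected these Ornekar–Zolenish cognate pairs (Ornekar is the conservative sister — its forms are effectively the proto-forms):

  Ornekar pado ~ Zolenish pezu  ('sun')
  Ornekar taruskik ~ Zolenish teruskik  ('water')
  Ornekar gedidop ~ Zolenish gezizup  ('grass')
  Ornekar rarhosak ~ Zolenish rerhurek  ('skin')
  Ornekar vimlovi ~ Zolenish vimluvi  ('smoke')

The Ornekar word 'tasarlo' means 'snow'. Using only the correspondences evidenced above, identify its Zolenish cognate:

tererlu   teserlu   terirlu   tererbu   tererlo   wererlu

tererlu

pado ~ pezu, rarhosak ~ rerhurek — Ornekar a corresponds to Zolenish e after a consonant, before a consonant other than r, m, n, p, b, f, v.
rarhosak ~ rerhurek — Ornekar s corresponds to Zolenish r between vowels (before a back vowel).
taruskik ~ teruskik, rarhosak ~ rerhurek — Ornekar a corresponds to Zolenish e after a consonant, before r.
pado ~ pezu — Ornekar o corresponds to Zolenish u word-finally.
Applying these to Ornekar 'tasarlo':
  tasarlo → tesarlo   (a→e after a consonant, before a consonant other than r, m, n, p, b, f, v)
  tesarlo → terarlo   (s→r between vowels (before a back vowel))
  terarlo → tererlo   (a→e after a consonant, before r)
  tererlo → tererlu   (o→u word-finally)
So the Zolenish cognate is 'tererlu'.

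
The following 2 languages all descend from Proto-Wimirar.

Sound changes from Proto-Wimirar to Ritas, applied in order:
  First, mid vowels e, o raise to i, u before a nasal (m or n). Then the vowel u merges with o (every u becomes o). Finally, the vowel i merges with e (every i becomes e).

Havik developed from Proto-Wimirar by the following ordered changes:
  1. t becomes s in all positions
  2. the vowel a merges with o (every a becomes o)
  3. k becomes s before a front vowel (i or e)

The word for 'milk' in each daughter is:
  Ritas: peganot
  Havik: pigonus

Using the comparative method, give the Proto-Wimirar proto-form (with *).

Position 7: Ritas has t, Havik has s. Ritas preserves t here (none of its changes turn any other segment into t), so the proto-segment is *t.
Position 2: Ritas has e, Havik has i. Havik preserves i here (none of its changes turn any other segment into i), so the proto-segment is *i.
Verify the candidate proto-form against each daughter:
Ritas: start from *piganut.
  rule 1: no change — piganut
  rule 2 (vowel merger): piganut → piganot
  rule 3 (vowel merger): piganot → peganot
  ⇒ Ritas peganot
Havik: *piganut
  piganut → piganus   [unconditioned shift]
  piganus → pigonus   [vowel merger]
  pigonus (rule 3 does not apply)
  giving Havik pigonus.
*piganut is the unique common source.

*piganut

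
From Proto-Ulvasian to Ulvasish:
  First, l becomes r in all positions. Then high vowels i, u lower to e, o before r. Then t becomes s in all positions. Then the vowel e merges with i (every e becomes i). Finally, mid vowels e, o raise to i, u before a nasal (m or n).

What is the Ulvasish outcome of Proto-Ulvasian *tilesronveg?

sirisrunvig

Ulvasish: start from *tilesronveg.
  rule 1 (unconditioned shift): tilesronveg → tiresronveg
  rule 2 (pre-rhotic lowering): tiresronveg → teresronveg
  rule 3 (unconditioned shift): teresronveg → seresronveg
  rule 4 (vowel merger): seresronveg → sirisronvig
  rule 5 (pre-nasal raising): sirisronvig → sirisrunvig
  ⇒ Ulvasish sirisrunvig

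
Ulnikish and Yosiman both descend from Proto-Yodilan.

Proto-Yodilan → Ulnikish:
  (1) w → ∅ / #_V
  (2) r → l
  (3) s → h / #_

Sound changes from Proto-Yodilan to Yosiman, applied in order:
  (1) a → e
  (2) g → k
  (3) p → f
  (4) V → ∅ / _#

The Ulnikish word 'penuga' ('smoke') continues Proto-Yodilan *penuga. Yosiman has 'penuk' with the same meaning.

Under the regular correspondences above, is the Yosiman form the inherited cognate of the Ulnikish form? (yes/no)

Derive the expected Yosiman reflex of *penuga:
Yosiman: *penuga
  penuga → penuge   [vowel merger]
  penuge → penuke   [unconditioned shift]
  penuke → fenuke   [unconditioned shift]
  fenuke → fenuk   [apocope]
  giving Yosiman fenuk.
The regular Yosiman reflex would be 'fenuk', but the attested form is 'penuk'. The correspondence is irregular, so they are not cognates (the Yosiman form has a different source).

no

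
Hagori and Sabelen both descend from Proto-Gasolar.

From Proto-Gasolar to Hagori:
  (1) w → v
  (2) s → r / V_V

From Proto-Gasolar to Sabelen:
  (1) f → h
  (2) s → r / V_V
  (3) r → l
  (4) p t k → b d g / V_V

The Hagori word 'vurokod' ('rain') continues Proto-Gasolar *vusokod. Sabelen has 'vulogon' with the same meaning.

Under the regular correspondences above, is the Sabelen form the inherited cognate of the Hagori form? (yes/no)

Derive the expected Sabelen reflex of *vusokod:
Sabelen: *vusokod > vurokod > vulokod > vulogod  (by rhotacism, unconditioned shift, intervocalic voicing)
The regular Sabelen reflex would be 'vulogod', but the attested form is 'vulogon'. The correspondence is irregular, so they are not cognates (the Sabelen form has a different source).

no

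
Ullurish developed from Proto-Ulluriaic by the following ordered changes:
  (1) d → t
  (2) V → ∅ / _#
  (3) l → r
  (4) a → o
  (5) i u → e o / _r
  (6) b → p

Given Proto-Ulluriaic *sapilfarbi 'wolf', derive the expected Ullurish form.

Ullurish: start from *sapilfarbi.
  rule 1: no change — sapilfarbi
  rule 2 (apocope): sapilfarbi → sapilfarb
  rule 3 (unconditioned shift): sapilfarb → sapirfarb
  rule 4 (vowel merger): sapirfarb → sopirforb
  rule 5 (pre-rhotic lowering): sopirforb → soperforb
  rule 6 (unconditioned shift): soperforb → soperforp
  ⇒ Ullurish soperforp

soperforp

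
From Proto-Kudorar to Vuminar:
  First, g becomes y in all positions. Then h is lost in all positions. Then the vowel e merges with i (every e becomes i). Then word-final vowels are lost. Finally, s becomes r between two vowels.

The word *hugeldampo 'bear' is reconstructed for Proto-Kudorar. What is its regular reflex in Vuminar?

uyildamp

Vuminar: start from *hugeldampo.
  rule 1 (unconditioned shift): hugeldampo → huyeldampo
  rule 2 (h-loss): huyeldampo → uyeldampo
  rule 3 (vowel merger): uyeldampo → uyildampo
  rule 4 (apocope): uyildampo → uyildamp
  rule 5: no change — uyildamp
  ⇒ Vuminar uyildamp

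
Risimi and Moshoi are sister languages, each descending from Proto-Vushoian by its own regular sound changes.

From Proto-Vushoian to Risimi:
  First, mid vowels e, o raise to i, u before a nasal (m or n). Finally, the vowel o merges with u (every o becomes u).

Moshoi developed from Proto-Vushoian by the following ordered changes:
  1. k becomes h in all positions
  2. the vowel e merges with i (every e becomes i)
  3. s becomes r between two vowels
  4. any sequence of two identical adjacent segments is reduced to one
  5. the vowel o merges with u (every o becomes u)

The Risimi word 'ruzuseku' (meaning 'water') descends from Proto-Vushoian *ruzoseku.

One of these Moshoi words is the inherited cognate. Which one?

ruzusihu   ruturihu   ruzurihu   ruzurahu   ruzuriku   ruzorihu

ruzurihu

Moshoi: start from *ruzoseku.
  rule 1 (unconditioned shift): ruzoseku → ruzosehu
  rule 2 (vowel merger): ruzosehu → ruzosihu
  rule 3 (rhotacism): ruzosihu → ruzorihu
  rule 4: no change — ruzorihu
  rule 5 (vowel merger): ruzorihu → ruzurihu
  ⇒ Moshoi ruzurihu
The other candidates each miss or misapply at least one Moshoi change.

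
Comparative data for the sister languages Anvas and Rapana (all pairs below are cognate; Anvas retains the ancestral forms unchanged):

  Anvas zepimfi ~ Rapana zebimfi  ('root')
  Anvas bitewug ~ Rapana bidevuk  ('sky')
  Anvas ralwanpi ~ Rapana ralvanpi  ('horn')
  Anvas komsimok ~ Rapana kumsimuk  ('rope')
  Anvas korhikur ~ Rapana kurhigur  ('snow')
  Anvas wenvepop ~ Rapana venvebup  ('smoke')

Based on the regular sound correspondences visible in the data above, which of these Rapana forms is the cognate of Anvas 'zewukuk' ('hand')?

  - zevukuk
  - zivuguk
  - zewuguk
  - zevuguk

zevuguk

bitewug ~ bidevuk — Anvas w corresponds to Rapana v between vowels (before a back vowel).
korhikur ~ kurhigur — Anvas k corresponds to Rapana g between vowels (before a back vowel).
Applying these to Anvas 'zewukuk':
  zewukuk → zevukuk   (w→v between vowels (before a back vowel))
  zevukuk → zevuguk   (k→g between vowels (before a back vowel))
So the Rapana cognate is 'zevuguk'.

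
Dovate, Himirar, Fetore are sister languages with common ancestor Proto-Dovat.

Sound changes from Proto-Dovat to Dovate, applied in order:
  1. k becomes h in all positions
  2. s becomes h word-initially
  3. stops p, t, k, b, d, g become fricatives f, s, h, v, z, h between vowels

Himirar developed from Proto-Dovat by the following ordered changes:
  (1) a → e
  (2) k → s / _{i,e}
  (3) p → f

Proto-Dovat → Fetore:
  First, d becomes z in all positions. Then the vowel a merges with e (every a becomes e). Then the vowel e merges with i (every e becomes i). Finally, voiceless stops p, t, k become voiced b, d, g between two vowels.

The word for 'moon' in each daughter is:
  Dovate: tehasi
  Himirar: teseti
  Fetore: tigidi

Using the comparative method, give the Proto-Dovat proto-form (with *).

Position 4: Dovate has a, Himirar has e, Fetore has i. Dovate preserves a here (none of its changes turn any other segment into a), so the proto-segment is *a.
Position 2: Dovate has e, Himirar has e, Fetore has i. Dovate preserves e here (none of its changes turn any other segment into e), so the proto-segment is *e.
Position 3: Dovate has h, Himirar has s, Fetore has g. Taking the neighbouring segments as reconstructed: Dovate h could go back to *k or *g or *h; Himirar s could go back to *k or *s; Fetore g could go back to *k or *g — the one source consistent with every daughter is *k.
Continuing position by position gives *tekati; check it forward:
Dovate: *tekati
  tekati → tehati   [unconditioned shift]
  tehati (rule 2 does not apply)
  tehati → tehasi   [intervocalic lenition]
  giving Dovate tehasi.
Himirar: start from *tekati.
  rule 1 (vowel merger): tekati → teketi
  rule 2 (palatalisation): teketi → teseti
  rule 3: no change — teseti
  ⇒ Himirar teseti
Fetore: start from *tekati.
  rule 1: no change — tekati
  rule 2 (vowel merger): tekati → teketi
  rule 3 (vowel merger): teketi → tikiti
  rule 4 (intervocalic voicing): tikiti → tigidi
  ⇒ Fetore tigidi
*tekati is the unique common source.

*tekati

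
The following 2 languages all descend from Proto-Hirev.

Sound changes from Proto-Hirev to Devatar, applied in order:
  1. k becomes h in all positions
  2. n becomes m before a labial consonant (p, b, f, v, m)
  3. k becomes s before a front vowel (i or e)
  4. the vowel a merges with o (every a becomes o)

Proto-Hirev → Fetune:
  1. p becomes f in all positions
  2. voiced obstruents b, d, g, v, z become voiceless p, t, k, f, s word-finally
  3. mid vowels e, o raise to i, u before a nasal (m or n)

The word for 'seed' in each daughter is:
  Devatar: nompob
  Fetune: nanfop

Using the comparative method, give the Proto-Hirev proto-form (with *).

*nanpob

Position 3: Devatar has m, Fetune has n. Fetune preserves n here (none of its changes turn any other segment into n), so the proto-segment is *n.
Position 2: Devatar has o, Fetune has a. Fetune preserves a here (none of its changes turn any other segment into a), so the proto-segment is *a.
Continuing position by position gives *nanpob; check it forward:
Devatar: start from *nanpob.
  rule 1: no change — nanpob
  rule 2 (nasal place assimilation): nanpob → nampob
  rule 3: no change — nampob
  rule 4 (vowel merger): nampob → nompob
  ⇒ Devatar nompob
Fetune: *nanpob > nanfob > nanfop  (by unconditioned shift, final devoicing)
No other proto-form is consistent with every reflex, so the reconstruction is *nanpob.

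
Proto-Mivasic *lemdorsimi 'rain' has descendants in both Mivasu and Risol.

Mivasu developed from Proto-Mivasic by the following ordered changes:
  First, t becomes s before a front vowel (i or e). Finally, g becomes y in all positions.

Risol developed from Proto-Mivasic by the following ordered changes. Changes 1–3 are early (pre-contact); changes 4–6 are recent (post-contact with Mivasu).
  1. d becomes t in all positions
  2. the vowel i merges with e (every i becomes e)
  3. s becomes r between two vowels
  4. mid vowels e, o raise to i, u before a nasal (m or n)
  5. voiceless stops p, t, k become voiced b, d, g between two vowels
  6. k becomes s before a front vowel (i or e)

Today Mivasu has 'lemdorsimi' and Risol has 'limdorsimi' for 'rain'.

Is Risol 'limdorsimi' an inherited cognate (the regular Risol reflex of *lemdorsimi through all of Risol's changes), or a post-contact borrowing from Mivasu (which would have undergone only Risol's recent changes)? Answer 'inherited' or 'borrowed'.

borrowed

If inherited, *lemdorsimi would pass through all of Risol's changes:
Risol: start from *lemdorsimi.
  rule 1 (unconditioned shift): lemdorsimi → lemtorsimi
  rule 2 (vowel merger): lemtorsimi → lemtorseme
  rule 3: no change — lemtorseme
  rule 4 (pre-nasal raising): lemtorseme → limtorsime
  rule 5: no change — limtorsime
  rule 6: no change — limtorsime
  ⇒ Risol limtorsime
If borrowed from Mivasu 'lemdorsimi' after the early changes, it would undergo only the recent ones:
  rule 4 (pre-nasal raising): lemdorsimi → limdorsimi
  rule 5 (intervocalic voicing): no change (limdorsimi)
  rule 6 (palatalisation): no change (limdorsimi)
  ⇒ as a loan: limdorsimi
Risol 'limdorsimi' matches the loan outcome 'limdorsimi', not the inherited 'limtorsime' — it skipped the early Risol changes, so it was borrowed from Mivasu.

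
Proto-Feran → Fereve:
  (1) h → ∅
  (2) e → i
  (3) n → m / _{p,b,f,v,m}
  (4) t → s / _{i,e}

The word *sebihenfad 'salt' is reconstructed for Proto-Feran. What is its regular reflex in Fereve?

Fereve: start from *sebihenfad.
  rule 1 (h-loss): sebihenfad → sebienfad
  rule 2 (vowel merger): sebienfad → sibiinfad
  rule 3 (nasal place assimilation): sibiinfad → sibiimfad
  rule 4: no change — sibiimfad
  ⇒ Fereve sibiimfad

sibiimfad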